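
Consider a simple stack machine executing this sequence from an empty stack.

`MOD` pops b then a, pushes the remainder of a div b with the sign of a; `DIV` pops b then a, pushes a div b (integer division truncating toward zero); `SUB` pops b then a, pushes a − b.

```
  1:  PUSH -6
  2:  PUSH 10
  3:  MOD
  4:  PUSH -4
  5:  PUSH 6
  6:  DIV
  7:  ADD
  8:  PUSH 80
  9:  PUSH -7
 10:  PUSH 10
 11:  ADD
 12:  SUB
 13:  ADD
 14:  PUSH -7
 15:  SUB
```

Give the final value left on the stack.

78

PUSH -6 : -6
PUSH 10 : -6 10
MOD     : -6
PUSH -4 : -6 -4
PUSH 6  : -6 -4 6
DIV     : -6 0
ADD     : -6
PUSH 80 : -6 80
PUSH -7 : -6 80 -7
PUSH 10 : -6 80 -7 10
ADD     : -6 80 3
SUB     : -6 77
ADD     : 71
PUSH -7 : 71 -7
SUB     : 78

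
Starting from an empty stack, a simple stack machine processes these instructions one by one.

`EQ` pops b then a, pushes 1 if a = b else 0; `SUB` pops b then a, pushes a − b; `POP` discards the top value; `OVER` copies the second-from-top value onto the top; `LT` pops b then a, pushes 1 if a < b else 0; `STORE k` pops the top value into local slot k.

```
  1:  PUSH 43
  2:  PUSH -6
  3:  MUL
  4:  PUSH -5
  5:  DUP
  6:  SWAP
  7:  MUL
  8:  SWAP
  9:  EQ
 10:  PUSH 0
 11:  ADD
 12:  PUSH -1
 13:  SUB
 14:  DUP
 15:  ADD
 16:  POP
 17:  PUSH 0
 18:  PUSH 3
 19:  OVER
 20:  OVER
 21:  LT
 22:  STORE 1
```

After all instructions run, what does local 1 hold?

1

PUSH 43 -> 43
PUSH -6 -> 43 -6
MUL     -> -258
PUSH -5 -> -258 -5
DUP     -> -258 -5 -5
SWAP    -> -258 -5 -5
MUL     -> -258 25
SWAP    -> 25 -258
EQ      -> 0
PUSH 0  -> 0 0
ADD     -> 0
PUSH -1 -> 0 -1
SUB     -> 1
DUP     -> 1 1
ADD     -> 2
POP     -> (empty)
PUSH 0  -> 0
PUSH 3  -> 0 3
OVER    -> 0 3 0
OVER    -> 0 3 0 3
LT      -> 0 3 1
STORE 1 -> 0 3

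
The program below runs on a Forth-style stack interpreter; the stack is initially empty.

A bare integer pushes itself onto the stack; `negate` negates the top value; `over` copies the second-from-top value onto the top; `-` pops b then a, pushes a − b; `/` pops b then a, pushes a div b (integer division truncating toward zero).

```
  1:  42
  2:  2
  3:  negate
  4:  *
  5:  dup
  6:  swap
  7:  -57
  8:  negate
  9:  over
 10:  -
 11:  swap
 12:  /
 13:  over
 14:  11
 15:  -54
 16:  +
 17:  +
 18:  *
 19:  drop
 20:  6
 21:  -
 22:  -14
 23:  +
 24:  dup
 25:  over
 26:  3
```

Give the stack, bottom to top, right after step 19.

42     : 42
2      : 42 2
negate : 42 -2
*      : -84
dup    : -84 -84
swap   : -84 -84
-57    : -84 -84 -57
negate : -84 -84 57
over   : -84 -84 57 -84
-      : -84 -84 141
swap   : -84 141 -84
/      : -84 -1
over   : -84 -1 -84
11     : -84 -1 -84 11
-54    : -84 -1 -84 11 -54
+      : -84 -1 -84 -43
+      : -84 -1 -127
*      : -84 127
drop   : -84

[-84]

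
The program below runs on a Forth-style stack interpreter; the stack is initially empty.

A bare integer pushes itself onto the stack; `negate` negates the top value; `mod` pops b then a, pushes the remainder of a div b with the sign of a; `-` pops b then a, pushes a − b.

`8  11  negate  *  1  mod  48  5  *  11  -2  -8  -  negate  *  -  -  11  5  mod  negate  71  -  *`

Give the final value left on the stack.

8      : [8]
11     : [8, 11]
negate : [8, -11]
*      : [-88]
1      : [-88, 1]
mod    : [0]
48     : [0, 48]
5      : [0, 48, 5]
*      : [0, 240]
11     : [0, 240, 11]
-2     : [0, 240, 11, -2]
-8     : [0, 240, 11, -2, -8]
-      : [0, 240, 11, 6]
negate : [0, 240, 11, -6]
*      : [0, 240, -66]
-      : [0, 306]
-      : [-306]
11     : [-306, 11]
5      : [-306, 11, 5]
mod    : [-306, 1]
negate : [-306, -1]
71     : [-306, -1, 71]
-      : [-306, -72]
*      : [22032]

22032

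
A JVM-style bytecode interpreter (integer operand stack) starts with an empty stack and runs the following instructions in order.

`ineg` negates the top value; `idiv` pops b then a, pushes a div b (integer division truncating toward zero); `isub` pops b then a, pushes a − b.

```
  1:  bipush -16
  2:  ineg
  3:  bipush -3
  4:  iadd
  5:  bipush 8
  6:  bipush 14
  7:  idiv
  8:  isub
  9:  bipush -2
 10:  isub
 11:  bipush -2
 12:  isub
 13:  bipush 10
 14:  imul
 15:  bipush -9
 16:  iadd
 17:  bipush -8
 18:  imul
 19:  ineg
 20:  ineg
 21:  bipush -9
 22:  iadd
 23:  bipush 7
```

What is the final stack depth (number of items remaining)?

2

bipush -16 : [-16]
ineg       : [16]
bipush -3  : [16, -3]
iadd       : [13]
bipush 8   : [13, 8]
bipush 14  : [13, 8, 14]
idiv       : [13, 0]
isub       : [13]
bipush -2  : [13, -2]
isub       : [15]
bipush -2  : [15, -2]
isub       : [17]
bipush 10  : [17, 10]
imul       : [170]
bipush -9  : [170, -9]
iadd       : [161]
bipush -8  : [161, -8]
imul       : [-1288]
ineg       : [1288]
ineg       : [-1288]
bipush -9  : [-1288, -9]
iadd       : [-1297]
bipush 7   : [-1297, 7]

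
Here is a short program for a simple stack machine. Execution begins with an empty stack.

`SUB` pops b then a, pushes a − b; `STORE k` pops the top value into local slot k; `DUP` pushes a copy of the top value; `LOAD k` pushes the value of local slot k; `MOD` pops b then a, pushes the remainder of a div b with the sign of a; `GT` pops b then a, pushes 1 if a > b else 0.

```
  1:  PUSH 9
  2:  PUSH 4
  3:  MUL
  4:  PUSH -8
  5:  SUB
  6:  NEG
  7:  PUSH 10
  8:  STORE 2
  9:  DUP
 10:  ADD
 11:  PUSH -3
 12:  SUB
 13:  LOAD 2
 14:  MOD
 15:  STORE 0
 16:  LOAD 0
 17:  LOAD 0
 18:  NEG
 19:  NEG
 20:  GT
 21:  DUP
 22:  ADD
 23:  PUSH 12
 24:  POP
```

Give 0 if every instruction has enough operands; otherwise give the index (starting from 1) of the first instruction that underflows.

0

PUSH 9  -> [9]
PUSH 4  -> [9, 4]
MUL     -> [36]
PUSH -8 -> [36, -8]
SUB     -> [44]
NEG     -> [-44]
PUSH 10 -> [-44, 10]
STORE 2 -> [-44]
DUP     -> [-44, -44]
ADD     -> [-88]
PUSH -3 -> [-88, -3]
SUB     -> [-85]
LOAD 2  -> [-85, 10]
MOD     -> [-5]
STORE 0 -> []
LOAD 0  -> [-5]
LOAD 0  -> [-5, -5]
NEG     -> [-5, 5]
NEG     -> [-5, -5]
GT      -> [0]
DUP     -> [0, 0]
ADD     -> [0]
PUSH 12 -> [0, 12]
POP     -> [0]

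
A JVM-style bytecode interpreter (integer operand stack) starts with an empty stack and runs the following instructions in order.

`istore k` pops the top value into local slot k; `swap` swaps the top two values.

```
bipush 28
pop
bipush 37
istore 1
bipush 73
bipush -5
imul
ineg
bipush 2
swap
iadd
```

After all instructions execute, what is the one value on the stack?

bipush 28 : [28]
pop       : []
bipush 37 : [37]
istore 1  : []
bipush 73 : [73]
bipush -5 : [73, -5]
imul      : [-365]
ineg      : [365]
bipush 2  : [365, 2]
swap      : [2, 365]
iadd      : [367]

367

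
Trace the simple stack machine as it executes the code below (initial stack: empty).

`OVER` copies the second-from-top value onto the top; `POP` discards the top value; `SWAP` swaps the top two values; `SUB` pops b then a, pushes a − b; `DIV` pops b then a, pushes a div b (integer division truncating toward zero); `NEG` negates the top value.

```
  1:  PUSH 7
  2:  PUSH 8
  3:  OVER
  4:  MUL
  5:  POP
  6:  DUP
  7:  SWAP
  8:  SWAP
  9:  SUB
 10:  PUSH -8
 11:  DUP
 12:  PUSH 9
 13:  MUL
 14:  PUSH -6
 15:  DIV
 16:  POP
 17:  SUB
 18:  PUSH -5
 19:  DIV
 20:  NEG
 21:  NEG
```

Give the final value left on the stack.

-1

PUSH 7  : 7
PUSH 8  : 7 8
OVER    : 7 8 7
MUL     : 7 56
POP     : 7
DUP     : 7 7
SWAP    : 7 7
SWAP    : 7 7
SUB     : 0
PUSH -8 : 0 -8
DUP     : 0 -8 -8
PUSH 9  : 0 -8 -8 9
MUL     : 0 -8 -72
PUSH -6 : 0 -8 -72 -6
DIV     : 0 -8 12
POP     : 0 -8
SUB     : 8
PUSH -5 : 8 -5
DIV     : -1
NEG     : 1
NEG     : -1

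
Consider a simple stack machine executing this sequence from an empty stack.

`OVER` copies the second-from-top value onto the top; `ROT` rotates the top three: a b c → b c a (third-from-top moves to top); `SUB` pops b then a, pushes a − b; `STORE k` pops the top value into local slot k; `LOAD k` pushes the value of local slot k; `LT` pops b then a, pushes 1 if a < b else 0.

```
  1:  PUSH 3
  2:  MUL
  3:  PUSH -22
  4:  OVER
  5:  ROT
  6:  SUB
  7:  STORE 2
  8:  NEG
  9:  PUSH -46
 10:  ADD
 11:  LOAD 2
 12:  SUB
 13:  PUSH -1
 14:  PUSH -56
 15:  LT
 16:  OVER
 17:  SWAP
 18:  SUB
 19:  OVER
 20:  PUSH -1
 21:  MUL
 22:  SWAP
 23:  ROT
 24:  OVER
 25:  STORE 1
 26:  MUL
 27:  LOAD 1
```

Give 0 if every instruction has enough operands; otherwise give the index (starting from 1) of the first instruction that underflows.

PUSH 3 -> [3]
MUL  — needs 2 operands, stack has 1 → underflow

2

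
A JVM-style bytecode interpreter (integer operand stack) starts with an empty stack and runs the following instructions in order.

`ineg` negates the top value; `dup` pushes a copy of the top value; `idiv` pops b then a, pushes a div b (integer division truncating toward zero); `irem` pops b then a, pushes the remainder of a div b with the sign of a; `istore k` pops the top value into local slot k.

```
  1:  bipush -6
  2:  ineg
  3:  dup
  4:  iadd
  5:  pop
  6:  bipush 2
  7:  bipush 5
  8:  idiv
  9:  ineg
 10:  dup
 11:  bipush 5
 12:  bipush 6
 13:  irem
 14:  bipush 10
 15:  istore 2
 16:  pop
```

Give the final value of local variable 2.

10

bipush -6 -> -6
ineg      -> 6
dup       -> 6 6
iadd      -> 12
pop       -> (empty)
bipush 2  -> 2
bipush 5  -> 2 5
idiv      -> 0
ineg      -> 0
dup       -> 0 0
bipush 5  -> 0 0 5
bipush 6  -> 0 0 5 6
irem      -> 0 0 5
bipush 10 -> 0 0 5 10
istore 2  -> 0 0 5
pop       -> 0 0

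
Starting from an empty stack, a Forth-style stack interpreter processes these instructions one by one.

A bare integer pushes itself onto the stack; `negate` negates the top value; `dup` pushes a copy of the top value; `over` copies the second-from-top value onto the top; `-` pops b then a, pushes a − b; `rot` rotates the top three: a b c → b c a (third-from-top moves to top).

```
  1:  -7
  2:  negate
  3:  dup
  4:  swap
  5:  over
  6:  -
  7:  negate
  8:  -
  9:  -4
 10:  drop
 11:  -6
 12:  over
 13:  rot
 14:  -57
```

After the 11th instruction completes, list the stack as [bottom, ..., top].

-7     : [-7]
negate : [7]
dup    : [7, 7]
swap   : [7, 7]
over   : [7, 7, 7]
-      : [7, 0]
negate : [7, 0]
-      : [7]
-4     : [7, -4]
drop   : [7]
-6     : [7, -6]

[7, -6]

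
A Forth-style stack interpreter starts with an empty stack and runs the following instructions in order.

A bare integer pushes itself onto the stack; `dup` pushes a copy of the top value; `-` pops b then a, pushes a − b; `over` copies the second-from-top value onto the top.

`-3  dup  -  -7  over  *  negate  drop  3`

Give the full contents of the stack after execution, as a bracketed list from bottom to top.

-3      [-3]
dup     [-3, -3]
-       [0]
-7      [0, -7]
over    [0, -7, 0]
*       [0, 0]
negate  [0, 0]
drop    [0]
3       [0, 3]

[0, 3]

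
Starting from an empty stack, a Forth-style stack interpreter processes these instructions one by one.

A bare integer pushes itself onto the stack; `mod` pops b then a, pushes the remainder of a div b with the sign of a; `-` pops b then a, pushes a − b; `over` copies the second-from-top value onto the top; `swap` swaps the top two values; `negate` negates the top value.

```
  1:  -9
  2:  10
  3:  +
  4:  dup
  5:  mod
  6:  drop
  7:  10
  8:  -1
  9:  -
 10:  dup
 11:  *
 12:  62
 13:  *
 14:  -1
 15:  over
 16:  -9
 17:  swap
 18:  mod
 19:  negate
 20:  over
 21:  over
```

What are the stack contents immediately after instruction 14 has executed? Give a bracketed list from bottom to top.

[7502, -1]

-9    -9
10    -9 10
+     1
dup   1 1
mod   0
drop  (empty)
10    10
-1    10 -1
-     11
dup   11 11
*     121
62    121 62
*     7502
-1    7502 -1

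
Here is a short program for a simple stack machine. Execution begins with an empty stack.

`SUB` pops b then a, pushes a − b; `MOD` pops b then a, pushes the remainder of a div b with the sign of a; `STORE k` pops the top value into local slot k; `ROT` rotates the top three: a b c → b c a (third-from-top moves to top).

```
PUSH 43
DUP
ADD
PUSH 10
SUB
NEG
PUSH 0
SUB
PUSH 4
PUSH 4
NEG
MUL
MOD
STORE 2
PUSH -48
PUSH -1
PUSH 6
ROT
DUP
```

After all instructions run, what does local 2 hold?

-12

PUSH 43  → 43
DUP      → 43 43
ADD      → 86
PUSH 10  → 86 10
SUB      → 76
NEG      → -76
PUSH 0   → -76 0
SUB      → -76
PUSH 4   → -76 4
PUSH 4   → -76 4 4
NEG      → -76 4 -4
MUL      → -76 -16
MOD      → -12
STORE 2  → (empty)
PUSH -48 → -48
PUSH -1  → -48 -1
PUSH 6   → -48 -1 6
ROT      → -1 6 -48
DUP      → -1 6 -48 -48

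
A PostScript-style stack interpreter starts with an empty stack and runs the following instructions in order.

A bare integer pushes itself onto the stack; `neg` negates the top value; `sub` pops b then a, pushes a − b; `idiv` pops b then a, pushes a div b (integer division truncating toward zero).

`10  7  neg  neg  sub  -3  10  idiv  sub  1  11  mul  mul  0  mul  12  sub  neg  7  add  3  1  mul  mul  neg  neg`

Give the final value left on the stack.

57

10   → 10
7    → 10 7
neg  → 10 -7
neg  → 10 7
sub  → 3
-3   → 3 -3
10   → 3 -3 10
idiv → 3 0
sub  → 3
1    → 3 1
11   → 3 1 11
mul  → 3 11
mul  → 33
0    → 33 0
mul  → 0
12   → 0 12
sub  → -12
neg  → 12
7    → 12 7
add  → 19
3    → 19 3
1    → 19 3 1
mul  → 19 3
mul  → 57
neg  → -57
neg  → 57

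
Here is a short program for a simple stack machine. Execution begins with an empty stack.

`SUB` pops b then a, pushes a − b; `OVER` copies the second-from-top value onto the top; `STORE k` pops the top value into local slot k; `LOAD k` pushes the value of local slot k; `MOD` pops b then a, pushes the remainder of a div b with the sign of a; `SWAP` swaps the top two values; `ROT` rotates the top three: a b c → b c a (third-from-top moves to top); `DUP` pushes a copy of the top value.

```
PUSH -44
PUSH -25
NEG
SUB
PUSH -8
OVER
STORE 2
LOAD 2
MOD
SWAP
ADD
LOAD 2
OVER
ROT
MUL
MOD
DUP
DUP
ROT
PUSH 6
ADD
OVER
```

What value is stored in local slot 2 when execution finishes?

-69

PUSH -44 : -44
PUSH -25 : -44 -25
NEG      : -44 25
SUB      : -69
PUSH -8  : -69 -8
OVER     : -69 -8 -69
STORE 2  : -69 -8
LOAD 2   : -69 -8 -69
MOD      : -69 -8
SWAP     : -8 -69
ADD      : -77
LOAD 2   : -77 -69
OVER     : -77 -69 -77
ROT      : -69 -77 -77
MUL      : -69 5929
MOD      : -69
DUP      : -69 -69
DUP      : -69 -69 -69
ROT      : -69 -69 -69
PUSH 6   : -69 -69 -69 6
ADD      : -69 -69 -63
OVER     : -69 -69 -63 -69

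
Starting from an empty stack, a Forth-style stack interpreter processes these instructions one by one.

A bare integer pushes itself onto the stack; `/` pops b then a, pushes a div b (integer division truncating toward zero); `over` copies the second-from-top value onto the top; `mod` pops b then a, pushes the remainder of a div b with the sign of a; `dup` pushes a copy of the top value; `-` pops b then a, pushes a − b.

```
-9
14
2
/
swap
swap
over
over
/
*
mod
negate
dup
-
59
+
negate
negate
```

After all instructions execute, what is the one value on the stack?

59

-9     → -9
14     → -9 14
2      → -9 14 2
/      → -9 7
swap   → 7 -9
swap   → -9 7
over   → -9 7 -9
over   → -9 7 -9 7
/      → -9 7 -1
*      → -9 -7
mod    → -2
negate → 2
dup    → 2 2
-      → 0
59     → 0 59
+      → 59
negate → -59
negate → 59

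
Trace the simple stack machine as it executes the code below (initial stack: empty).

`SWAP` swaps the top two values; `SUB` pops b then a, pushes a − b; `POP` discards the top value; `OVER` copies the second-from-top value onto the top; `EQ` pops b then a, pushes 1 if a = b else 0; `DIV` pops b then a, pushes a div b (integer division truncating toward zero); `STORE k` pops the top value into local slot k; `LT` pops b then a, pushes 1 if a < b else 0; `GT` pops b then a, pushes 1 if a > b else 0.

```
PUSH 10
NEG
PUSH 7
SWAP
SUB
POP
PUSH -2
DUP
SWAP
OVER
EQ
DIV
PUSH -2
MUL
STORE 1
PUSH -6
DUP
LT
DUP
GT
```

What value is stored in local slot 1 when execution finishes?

4

PUSH 10  [10]
NEG      [-10]
PUSH 7   [-10, 7]
SWAP     [7, -10]
SUB      [17]
POP      []
PUSH -2  [-2]
DUP      [-2, -2]
SWAP     [-2, -2]
OVER     [-2, -2, -2]
EQ       [-2, 1]
DIV      [-2]
PUSH -2  [-2, -2]
MUL      [4]
STORE 1  []
PUSH -6  [-6]
DUP      [-6, -6]
LT       [0]
DUP      [0, 0]
GT       [0]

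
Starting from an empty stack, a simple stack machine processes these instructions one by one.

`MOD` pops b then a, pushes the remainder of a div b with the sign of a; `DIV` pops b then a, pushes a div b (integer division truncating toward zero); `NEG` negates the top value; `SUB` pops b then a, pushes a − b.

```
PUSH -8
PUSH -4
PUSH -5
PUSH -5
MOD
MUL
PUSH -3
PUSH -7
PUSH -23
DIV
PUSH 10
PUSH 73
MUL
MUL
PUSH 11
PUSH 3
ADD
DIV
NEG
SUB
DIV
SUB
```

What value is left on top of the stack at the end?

-8

PUSH -8  -> [-8]
PUSH -4  -> [-8, -4]
PUSH -5  -> [-8, -4, -5]
PUSH -5  -> [-8, -4, -5, -5]
MOD      -> [-8, -4, 0]
MUL      -> [-8, 0]
PUSH -3  -> [-8, 0, -3]
PUSH -7  -> [-8, 0, -3, -7]
PUSH -23 -> [-8, 0, -3, -7, -23]
DIV      -> [-8, 0, -3, 0]
PUSH 10  -> [-8, 0, -3, 0, 10]
PUSH 73  -> [-8, 0, -3, 0, 10, 73]
MUL      -> [-8, 0, -3, 0, 730]
MUL      -> [-8, 0, -3, 0]
PUSH 11  -> [-8, 0, -3, 0, 11]
PUSH 3   -> [-8, 0, -3, 0, 11, 3]
ADD      -> [-8, 0, -3, 0, 14]
DIV      -> [-8, 0, -3, 0]
NEG      -> [-8, 0, -3, 0]
SUB      -> [-8, 0, -3]
DIV      -> [-8, 0]
SUB      -> [-8]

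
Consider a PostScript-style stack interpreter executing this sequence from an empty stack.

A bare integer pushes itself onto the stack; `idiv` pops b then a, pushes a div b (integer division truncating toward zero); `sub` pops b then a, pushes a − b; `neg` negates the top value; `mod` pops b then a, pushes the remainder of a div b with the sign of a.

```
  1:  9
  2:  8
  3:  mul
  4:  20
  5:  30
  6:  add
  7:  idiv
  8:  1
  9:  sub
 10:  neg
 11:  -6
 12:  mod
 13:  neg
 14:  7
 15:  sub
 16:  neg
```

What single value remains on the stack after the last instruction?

7

9     9
8     9 8
mul   72
20    72 20
30    72 20 30
add   72 50
idiv  1
1     1 1
sub   0
neg   0
-6    0 -6
mod   0
neg   0
7     0 7
sub   -7
neg   7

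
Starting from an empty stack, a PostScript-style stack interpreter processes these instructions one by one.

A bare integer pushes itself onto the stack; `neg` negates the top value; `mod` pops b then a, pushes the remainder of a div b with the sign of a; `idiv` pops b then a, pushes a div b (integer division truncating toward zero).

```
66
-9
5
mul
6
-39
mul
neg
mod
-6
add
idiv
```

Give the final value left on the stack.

66   : [66]
-9   : [66, -9]
5    : [66, -9, 5]
mul  : [66, -45]
6    : [66, -45, 6]
-39  : [66, -45, 6, -39]
mul  : [66, -45, -234]
neg  : [66, -45, 234]
mod  : [66, -45]
-6   : [66, -45, -6]
add  : [66, -51]
idiv : [-1]

-1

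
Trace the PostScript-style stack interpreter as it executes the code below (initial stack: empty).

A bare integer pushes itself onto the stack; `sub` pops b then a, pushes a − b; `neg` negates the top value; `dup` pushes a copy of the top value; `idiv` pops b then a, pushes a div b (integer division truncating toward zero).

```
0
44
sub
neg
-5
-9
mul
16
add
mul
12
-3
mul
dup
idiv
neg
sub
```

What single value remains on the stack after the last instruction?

0    -> [0]
44   -> [0, 44]
sub  -> [-44]
neg  -> [44]
-5   -> [44, -5]
-9   -> [44, -5, -9]
mul  -> [44, 45]
16   -> [44, 45, 16]
add  -> [44, 61]
mul  -> [2684]
12   -> [2684, 12]
-3   -> [2684, 12, -3]
mul  -> [2684, -36]
dup  -> [2684, -36, -36]
idiv -> [2684, 1]
neg  -> [2684, -1]
sub  -> [2685]

2685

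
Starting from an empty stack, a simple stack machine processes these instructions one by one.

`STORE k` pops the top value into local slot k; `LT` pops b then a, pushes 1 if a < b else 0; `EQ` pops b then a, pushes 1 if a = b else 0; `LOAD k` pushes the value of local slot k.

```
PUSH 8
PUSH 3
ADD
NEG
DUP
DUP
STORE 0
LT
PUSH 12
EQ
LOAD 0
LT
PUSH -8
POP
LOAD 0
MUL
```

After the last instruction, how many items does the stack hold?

PUSH 8  : [8]
PUSH 3  : [8, 3]
ADD     : [11]
NEG     : [-11]
DUP     : [-11, -11]
DUP     : [-11, -11, -11]
STORE 0 : [-11, -11]
LT      : [0]
PUSH 12 : [0, 12]
EQ      : [0]
LOAD 0  : [0, -11]
LT      : [0]
PUSH -8 : [0, -8]
POP     : [0]
LOAD 0  : [0, -11]
MUL     : [0]

1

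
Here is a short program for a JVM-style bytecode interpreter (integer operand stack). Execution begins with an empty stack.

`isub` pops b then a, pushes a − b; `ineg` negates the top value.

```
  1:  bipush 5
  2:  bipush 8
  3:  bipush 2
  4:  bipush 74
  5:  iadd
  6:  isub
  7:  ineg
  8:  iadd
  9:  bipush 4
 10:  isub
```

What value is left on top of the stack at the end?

69

bipush 5  : 5
bipush 8  : 5 8
bipush 2  : 5 8 2
bipush 74 : 5 8 2 74
iadd      : 5 8 76
isub      : 5 -68
ineg      : 5 68
iadd      : 73
bipush 4  : 73 4
isub      : 69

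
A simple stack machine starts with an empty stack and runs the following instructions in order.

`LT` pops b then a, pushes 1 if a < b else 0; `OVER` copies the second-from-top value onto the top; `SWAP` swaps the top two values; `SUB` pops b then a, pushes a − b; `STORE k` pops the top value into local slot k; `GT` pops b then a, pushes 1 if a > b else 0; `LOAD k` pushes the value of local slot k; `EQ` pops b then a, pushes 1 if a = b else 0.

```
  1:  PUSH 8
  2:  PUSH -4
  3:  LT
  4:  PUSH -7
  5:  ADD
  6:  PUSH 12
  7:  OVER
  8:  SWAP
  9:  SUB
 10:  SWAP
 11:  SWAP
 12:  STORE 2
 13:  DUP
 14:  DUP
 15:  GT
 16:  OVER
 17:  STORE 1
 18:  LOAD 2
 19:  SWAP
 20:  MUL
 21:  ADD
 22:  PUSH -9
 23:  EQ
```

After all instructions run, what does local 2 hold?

PUSH 8  → [8]
PUSH -4 → [8, -4]
LT      → [0]
PUSH -7 → [0, -7]
ADD     → [-7]
PUSH 12 → [-7, 12]
OVER    → [-7, 12, -7]
SWAP    → [-7, -7, 12]
SUB     → [-7, -19]
SWAP    → [-19, -7]
SWAP    → [-7, -19]
STORE 2 → [-7]
DUP     → [-7, -7]
DUP     → [-7, -7, -7]
GT      → [-7, 0]
OVER    → [-7, 0, -7]
STORE 1 → [-7, 0]
LOAD 2  → [-7, 0, -19]
SWAP    → [-7, -19, 0]
MUL     → [-7, 0]
ADD     → [-7]
PUSH -9 → [-7, -9]
EQ      → [0]

-19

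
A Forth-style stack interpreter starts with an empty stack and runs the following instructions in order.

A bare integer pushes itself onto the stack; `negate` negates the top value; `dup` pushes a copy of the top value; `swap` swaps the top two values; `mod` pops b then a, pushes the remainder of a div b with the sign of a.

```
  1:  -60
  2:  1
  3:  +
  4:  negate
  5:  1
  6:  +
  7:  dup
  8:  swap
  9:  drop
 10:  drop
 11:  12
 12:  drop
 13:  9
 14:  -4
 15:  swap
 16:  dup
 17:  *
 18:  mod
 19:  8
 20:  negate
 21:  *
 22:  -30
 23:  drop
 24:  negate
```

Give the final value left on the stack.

-32

-60    -> -60
1      -> -60 1
+      -> -59
negate -> 59
1      -> 59 1
+      -> 60
dup    -> 60 60
swap   -> 60 60
drop   -> 60
drop   -> (empty)
12     -> 12
drop   -> (empty)
9      -> 9
-4     -> 9 -4
swap   -> -4 9
dup    -> -4 9 9
*      -> -4 81
mod    -> -4
8      -> -4 8
negate -> -4 -8
*      -> 32
-30    -> 32 -30
drop   -> 32
negate -> -32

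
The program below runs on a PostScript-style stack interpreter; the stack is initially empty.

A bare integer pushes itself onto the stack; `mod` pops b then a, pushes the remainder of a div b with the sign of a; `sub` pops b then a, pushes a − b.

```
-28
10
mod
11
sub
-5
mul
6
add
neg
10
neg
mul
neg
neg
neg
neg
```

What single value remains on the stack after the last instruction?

1010

-28 → -28
10  → -28 10
mod → -8
11  → -8 11
sub → -19
-5  → -19 -5
mul → 95
6   → 95 6
add → 101
neg → -101
10  → -101 10
neg → -101 -10
mul → 1010
neg → -1010
neg → 1010
neg → -1010
neg → 1010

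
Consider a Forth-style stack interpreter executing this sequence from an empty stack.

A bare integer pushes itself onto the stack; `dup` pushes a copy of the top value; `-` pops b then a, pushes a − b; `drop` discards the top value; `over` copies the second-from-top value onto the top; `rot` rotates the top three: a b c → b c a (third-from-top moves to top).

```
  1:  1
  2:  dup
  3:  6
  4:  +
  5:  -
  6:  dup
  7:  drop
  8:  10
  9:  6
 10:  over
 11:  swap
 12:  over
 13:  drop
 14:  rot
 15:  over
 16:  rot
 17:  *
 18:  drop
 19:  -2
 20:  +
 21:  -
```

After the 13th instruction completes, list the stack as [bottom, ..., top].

1    : 1
dup  : 1 1
6    : 1 1 6
+    : 1 7
-    : -6
dup  : -6 -6
drop : -6
10   : -6 10
6    : -6 10 6
over : -6 10 6 10
swap : -6 10 10 6
over : -6 10 10 6 10
drop : -6 10 10 6

[-6, 10, 10, 6]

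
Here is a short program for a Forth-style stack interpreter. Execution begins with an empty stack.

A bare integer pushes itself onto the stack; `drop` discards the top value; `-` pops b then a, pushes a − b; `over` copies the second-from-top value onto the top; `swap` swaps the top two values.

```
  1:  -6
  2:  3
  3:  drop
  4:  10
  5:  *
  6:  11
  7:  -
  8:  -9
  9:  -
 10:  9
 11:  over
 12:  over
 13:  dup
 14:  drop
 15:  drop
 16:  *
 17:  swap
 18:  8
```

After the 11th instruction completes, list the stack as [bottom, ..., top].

[-62, 9, -62]

-6    [-6]
3     [-6, 3]
drop  [-6]
10    [-6, 10]
*     [-60]
11    [-60, 11]
-     [-71]
-9    [-71, -9]
-     [-62]
9     [-62, 9]
over  [-62, 9, -62]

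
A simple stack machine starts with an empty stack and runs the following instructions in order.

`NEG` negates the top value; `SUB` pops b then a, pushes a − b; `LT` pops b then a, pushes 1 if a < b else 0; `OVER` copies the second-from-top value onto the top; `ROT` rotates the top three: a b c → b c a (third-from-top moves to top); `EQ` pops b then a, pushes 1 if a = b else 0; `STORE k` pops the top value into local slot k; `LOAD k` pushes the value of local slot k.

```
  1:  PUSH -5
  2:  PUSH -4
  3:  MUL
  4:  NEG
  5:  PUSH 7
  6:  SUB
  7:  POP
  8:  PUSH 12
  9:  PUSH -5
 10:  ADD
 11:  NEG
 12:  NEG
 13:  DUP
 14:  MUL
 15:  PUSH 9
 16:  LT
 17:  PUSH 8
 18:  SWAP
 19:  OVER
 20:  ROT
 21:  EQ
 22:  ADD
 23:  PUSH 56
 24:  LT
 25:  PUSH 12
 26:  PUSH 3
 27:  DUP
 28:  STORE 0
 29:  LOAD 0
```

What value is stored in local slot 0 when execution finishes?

PUSH -5 : -5
PUSH -4 : -5 -4
MUL     : 20
NEG     : -20
PUSH 7  : -20 7
SUB     : -27
POP     : (empty)
PUSH 12 : 12
PUSH -5 : 12 -5
ADD     : 7
NEG     : -7
NEG     : 7
DUP     : 7 7
MUL     : 49
PUSH 9  : 49 9
LT      : 0
PUSH 8  : 0 8
SWAP    : 8 0
OVER    : 8 0 8
ROT     : 0 8 8
EQ      : 0 1
ADD     : 1
PUSH 56 : 1 56
LT      : 1
PUSH 12 : 1 12
PUSH 3  : 1 12 3
DUP     : 1 12 3 3
STORE 0 : 1 12 3
LOAD 0  : 1 12 3 3

3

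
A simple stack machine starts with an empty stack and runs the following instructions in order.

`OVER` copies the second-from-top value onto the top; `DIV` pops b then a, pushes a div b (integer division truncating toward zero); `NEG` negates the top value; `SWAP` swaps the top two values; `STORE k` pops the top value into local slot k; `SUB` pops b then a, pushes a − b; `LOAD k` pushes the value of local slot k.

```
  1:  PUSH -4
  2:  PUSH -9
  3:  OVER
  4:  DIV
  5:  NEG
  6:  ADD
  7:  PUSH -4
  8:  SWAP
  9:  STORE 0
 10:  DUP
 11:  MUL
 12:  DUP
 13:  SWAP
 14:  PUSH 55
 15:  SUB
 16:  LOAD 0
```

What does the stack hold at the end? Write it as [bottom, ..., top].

PUSH -4 : -4
PUSH -9 : -4 -9
OVER    : -4 -9 -4
DIV     : -4 2
NEG     : -4 -2
ADD     : -6
PUSH -4 : -6 -4
SWAP    : -4 -6
STORE 0 : -4
DUP     : -4 -4
MUL     : 16
DUP     : 16 16
SWAP    : 16 16
PUSH 55 : 16 16 55
SUB     : 16 -39
LOAD 0  : 16 -39 -6

[16, -39, -6]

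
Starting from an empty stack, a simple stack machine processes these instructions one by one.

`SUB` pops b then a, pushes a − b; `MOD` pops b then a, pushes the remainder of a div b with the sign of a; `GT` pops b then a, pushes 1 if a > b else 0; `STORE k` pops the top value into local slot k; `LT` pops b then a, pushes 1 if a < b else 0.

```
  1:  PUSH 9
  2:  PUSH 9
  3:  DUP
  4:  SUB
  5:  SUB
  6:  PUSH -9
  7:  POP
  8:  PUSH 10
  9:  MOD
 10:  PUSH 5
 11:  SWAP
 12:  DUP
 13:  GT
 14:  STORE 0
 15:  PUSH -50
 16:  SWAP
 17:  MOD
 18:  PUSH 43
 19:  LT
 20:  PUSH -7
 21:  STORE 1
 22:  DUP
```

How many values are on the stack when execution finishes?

2

PUSH 9   -> [9]
PUSH 9   -> [9, 9]
DUP      -> [9, 9, 9]
SUB      -> [9, 0]
SUB      -> [9]
PUSH -9  -> [9, -9]
POP      -> [9]
PUSH 10  -> [9, 10]
MOD      -> [9]
PUSH 5   -> [9, 5]
SWAP     -> [5, 9]
DUP      -> [5, 9, 9]
GT       -> [5, 0]
STORE 0  -> [5]
PUSH -50 -> [5, -50]
SWAP     -> [-50, 5]
MOD      -> [0]
PUSH 43  -> [0, 43]
LT       -> [1]
PUSH -7  -> [1, -7]
STORE 1  -> [1]
DUP      -> [1, 1]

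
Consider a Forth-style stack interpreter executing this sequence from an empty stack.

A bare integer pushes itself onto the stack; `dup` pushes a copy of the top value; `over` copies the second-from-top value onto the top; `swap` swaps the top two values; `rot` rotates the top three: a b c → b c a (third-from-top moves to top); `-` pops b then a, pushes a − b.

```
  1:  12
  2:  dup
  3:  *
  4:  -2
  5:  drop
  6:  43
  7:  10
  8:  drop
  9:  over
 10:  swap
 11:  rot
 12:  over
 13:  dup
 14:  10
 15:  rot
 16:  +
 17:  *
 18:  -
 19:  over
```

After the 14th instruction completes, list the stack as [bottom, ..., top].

[144, 43, 144, 43, 43, 10]

12   -> [12]
dup  -> [12, 12]
*    -> [144]
-2   -> [144, -2]
drop -> [144]
43   -> [144, 43]
10   -> [144, 43, 10]
drop -> [144, 43]
over -> [144, 43, 144]
swap -> [144, 144, 43]
rot  -> [144, 43, 144]
over -> [144, 43, 144, 43]
dup  -> [144, 43, 144, 43, 43]
10   -> [144, 43, 144, 43, 43, 10]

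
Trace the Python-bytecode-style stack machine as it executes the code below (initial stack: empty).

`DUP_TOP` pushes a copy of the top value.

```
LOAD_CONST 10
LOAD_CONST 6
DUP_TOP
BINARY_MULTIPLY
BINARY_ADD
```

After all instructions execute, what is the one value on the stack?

LOAD_CONST 10    [10]
LOAD_CONST 6     [10, 6]
DUP_TOP          [10, 6, 6]
BINARY_MULTIPLY  [10, 36]
BINARY_ADD       [46]

46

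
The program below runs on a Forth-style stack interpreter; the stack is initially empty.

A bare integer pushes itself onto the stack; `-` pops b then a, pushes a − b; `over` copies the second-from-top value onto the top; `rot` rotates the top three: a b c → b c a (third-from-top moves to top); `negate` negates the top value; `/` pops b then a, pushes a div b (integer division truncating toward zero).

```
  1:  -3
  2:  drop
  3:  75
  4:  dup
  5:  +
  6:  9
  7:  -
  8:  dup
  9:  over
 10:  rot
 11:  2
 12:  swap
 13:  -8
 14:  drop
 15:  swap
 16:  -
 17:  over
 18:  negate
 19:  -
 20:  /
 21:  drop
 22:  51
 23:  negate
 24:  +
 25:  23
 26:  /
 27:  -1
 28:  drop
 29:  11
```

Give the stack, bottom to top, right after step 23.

[141, -51]

-3     : [-3]
drop   : []
75     : [75]
dup    : [75, 75]
+      : [150]
9      : [150, 9]
-      : [141]
dup    : [141, 141]
over   : [141, 141, 141]
rot    : [141, 141, 141]
2      : [141, 141, 141, 2]
swap   : [141, 141, 2, 141]
-8     : [141, 141, 2, 141, -8]
drop   : [141, 141, 2, 141]
swap   : [141, 141, 141, 2]
-      : [141, 141, 139]
over   : [141, 141, 139, 141]
negate : [141, 141, 139, -141]
-      : [141, 141, 280]
/      : [141, 0]
drop   : [141]
51     : [141, 51]
negate : [141, -51]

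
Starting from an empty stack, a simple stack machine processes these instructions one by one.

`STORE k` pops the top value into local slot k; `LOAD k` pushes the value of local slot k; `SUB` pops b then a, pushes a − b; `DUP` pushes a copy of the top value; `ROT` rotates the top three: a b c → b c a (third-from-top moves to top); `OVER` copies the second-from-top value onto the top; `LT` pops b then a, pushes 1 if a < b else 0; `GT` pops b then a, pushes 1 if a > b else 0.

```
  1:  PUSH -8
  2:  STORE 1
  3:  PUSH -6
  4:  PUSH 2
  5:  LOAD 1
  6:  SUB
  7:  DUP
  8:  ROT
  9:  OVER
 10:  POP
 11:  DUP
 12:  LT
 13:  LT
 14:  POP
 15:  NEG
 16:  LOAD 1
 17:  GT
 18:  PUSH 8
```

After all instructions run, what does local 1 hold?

PUSH -8 -> [-8]
STORE 1 -> []
PUSH -6 -> [-6]
PUSH 2  -> [-6, 2]
LOAD 1  -> [-6, 2, -8]
SUB     -> [-6, 10]
DUP     -> [-6, 10, 10]
ROT     -> [10, 10, -6]
OVER    -> [10, 10, -6, 10]
POP     -> [10, 10, -6]
DUP     -> [10, 10, -6, -6]
LT      -> [10, 10, 0]
LT      -> [10, 0]
POP     -> [10]
NEG     -> [-10]
LOAD 1  -> [-10, -8]
GT      -> [0]
PUSH 8  -> [0, 8]

-8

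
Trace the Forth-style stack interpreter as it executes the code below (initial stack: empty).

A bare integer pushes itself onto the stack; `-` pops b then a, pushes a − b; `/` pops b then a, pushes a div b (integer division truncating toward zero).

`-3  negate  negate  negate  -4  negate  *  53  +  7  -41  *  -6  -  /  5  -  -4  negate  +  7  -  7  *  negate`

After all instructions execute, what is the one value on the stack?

-3     -> [-3]
negate -> [3]
negate -> [-3]
negate -> [3]
-4     -> [3, -4]
negate -> [3, 4]
*      -> [12]
53     -> [12, 53]
+      -> [65]
7      -> [65, 7]
-41    -> [65, 7, -41]
*      -> [65, -287]
-6     -> [65, -287, -6]
-      -> [65, -281]
/      -> [0]
5      -> [0, 5]
-      -> [-5]
-4     -> [-5, -4]
negate -> [-5, 4]
+      -> [-1]
7      -> [-1, 7]
-      -> [-8]
7      -> [-8, 7]
*      -> [-56]
negate -> [56]

56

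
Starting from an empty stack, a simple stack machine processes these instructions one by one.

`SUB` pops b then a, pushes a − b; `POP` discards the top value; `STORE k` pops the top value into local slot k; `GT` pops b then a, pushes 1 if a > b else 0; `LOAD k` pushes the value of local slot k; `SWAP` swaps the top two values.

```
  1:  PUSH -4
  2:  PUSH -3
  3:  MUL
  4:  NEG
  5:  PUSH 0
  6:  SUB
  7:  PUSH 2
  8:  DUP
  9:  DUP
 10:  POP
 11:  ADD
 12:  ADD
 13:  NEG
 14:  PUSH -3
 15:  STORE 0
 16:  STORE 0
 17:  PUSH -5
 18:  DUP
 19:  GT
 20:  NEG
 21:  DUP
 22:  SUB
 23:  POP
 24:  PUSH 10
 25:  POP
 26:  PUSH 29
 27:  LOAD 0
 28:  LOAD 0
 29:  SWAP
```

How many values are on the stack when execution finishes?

PUSH -4  -4
PUSH -3  -4 -3
MUL      12
NEG      -12
PUSH 0   -12 0
SUB      -12
PUSH 2   -12 2
DUP      -12 2 2
DUP      -12 2 2 2
POP      -12 2 2
ADD      -12 4
ADD      -8
NEG      8
PUSH -3  8 -3
STORE 0  8
STORE 0  (empty)
PUSH -5  -5
DUP      -5 -5
GT       0
NEG      0
DUP      0 0
SUB      0
POP      (empty)
PUSH 10  10
POP      (empty)
PUSH 29  29
LOAD 0   29 8
LOAD 0   29 8 8
SWAP     29 8 8

3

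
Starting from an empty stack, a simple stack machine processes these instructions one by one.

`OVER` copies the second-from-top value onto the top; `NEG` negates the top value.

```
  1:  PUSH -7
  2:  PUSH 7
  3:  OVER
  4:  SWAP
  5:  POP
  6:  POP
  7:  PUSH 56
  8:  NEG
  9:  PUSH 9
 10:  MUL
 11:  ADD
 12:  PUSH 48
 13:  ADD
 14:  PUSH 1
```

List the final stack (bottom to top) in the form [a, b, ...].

PUSH -7 → [-7]
PUSH 7  → [-7, 7]
OVER    → [-7, 7, -7]
SWAP    → [-7, -7, 7]
POP     → [-7, -7]
POP     → [-7]
PUSH 56 → [-7, 56]
NEG     → [-7, -56]
PUSH 9  → [-7, -56, 9]
MUL     → [-7, -504]
ADD     → [-511]
PUSH 48 → [-511, 48]
ADD     → [-463]
PUSH 1  → [-463, 1]

[-463, 1]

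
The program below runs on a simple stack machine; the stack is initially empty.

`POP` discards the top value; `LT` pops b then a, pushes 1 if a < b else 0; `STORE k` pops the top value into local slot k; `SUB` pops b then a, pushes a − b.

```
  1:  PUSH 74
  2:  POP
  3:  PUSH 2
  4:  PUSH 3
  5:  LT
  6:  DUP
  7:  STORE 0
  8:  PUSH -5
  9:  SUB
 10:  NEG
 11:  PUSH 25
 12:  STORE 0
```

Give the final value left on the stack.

PUSH 74 -> [74]
POP     -> []
PUSH 2  -> [2]
PUSH 3  -> [2, 3]
LT      -> [1]
DUP     -> [1, 1]
STORE 0 -> [1]
PUSH -5 -> [1, -5]
SUB     -> [6]
NEG     -> [-6]
PUSH 25 -> [-6, 25]
STORE 0 -> [-6]

-6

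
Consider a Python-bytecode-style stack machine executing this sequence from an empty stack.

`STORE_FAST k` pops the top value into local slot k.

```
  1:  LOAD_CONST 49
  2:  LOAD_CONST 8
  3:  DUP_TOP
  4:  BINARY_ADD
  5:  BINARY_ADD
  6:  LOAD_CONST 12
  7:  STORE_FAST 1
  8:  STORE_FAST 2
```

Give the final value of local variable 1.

LOAD_CONST 49  49
LOAD_CONST 8   49 8
DUP_TOP        49 8 8
BINARY_ADD     49 16
BINARY_ADD     65
LOAD_CONST 12  65 12
STORE_FAST 1   65
STORE_FAST 2   (empty)

12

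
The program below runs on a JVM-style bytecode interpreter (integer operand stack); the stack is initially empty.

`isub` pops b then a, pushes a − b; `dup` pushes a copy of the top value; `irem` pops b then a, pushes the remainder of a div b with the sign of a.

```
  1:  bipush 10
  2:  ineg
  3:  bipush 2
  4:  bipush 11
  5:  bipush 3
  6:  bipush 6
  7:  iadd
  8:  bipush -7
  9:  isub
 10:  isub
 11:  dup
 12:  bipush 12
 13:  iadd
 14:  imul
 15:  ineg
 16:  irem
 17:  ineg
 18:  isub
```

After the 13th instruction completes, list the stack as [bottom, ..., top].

[-10, 2, -5, 7]

bipush 10 : 10
ineg      : -10
bipush 2  : -10 2
bipush 11 : -10 2 11
bipush 3  : -10 2 11 3
bipush 6  : -10 2 11 3 6
iadd      : -10 2 11 9
bipush -7 : -10 2 11 9 -7
isub      : -10 2 11 16
isub      : -10 2 -5
dup       : -10 2 -5 -5
bipush 12 : -10 2 -5 -5 12
iadd      : -10 2 -5 7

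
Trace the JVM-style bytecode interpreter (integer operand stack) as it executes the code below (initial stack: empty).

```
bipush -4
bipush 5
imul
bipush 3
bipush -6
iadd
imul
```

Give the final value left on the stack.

60

bipush -4 → -4
bipush 5  → -4 5
imul      → -20
bipush 3  → -20 3
bipush -6 → -20 3 -6
iadd      → -20 -3
imul      → 60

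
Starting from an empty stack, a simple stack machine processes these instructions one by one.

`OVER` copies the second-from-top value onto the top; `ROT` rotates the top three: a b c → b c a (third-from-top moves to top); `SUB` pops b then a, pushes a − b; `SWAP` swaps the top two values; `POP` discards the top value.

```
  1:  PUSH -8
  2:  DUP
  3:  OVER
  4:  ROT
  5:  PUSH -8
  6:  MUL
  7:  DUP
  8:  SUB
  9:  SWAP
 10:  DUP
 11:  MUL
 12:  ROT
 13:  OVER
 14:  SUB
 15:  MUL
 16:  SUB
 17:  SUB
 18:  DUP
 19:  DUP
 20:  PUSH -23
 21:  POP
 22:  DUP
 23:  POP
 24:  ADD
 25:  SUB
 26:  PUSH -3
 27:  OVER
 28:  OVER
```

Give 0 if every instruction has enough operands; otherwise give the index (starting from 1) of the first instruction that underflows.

PUSH -8 : [-8]
DUP     : [-8, -8]
OVER    : [-8, -8, -8]
ROT     : [-8, -8, -8]
PUSH -8 : [-8, -8, -8, -8]
MUL     : [-8, -8, 64]
DUP     : [-8, -8, 64, 64]
SUB     : [-8, -8, 0]
SWAP    : [-8, 0, -8]
DUP     : [-8, 0, -8, -8]
MUL     : [-8, 0, 64]
ROT     : [0, 64, -8]
OVER    : [0, 64, -8, 64]
SUB     : [0, 64, -72]
MUL     : [0, -4608]
SUB     : [4608]
SUB  — needs 2 operands, stack has 1 → underflow

17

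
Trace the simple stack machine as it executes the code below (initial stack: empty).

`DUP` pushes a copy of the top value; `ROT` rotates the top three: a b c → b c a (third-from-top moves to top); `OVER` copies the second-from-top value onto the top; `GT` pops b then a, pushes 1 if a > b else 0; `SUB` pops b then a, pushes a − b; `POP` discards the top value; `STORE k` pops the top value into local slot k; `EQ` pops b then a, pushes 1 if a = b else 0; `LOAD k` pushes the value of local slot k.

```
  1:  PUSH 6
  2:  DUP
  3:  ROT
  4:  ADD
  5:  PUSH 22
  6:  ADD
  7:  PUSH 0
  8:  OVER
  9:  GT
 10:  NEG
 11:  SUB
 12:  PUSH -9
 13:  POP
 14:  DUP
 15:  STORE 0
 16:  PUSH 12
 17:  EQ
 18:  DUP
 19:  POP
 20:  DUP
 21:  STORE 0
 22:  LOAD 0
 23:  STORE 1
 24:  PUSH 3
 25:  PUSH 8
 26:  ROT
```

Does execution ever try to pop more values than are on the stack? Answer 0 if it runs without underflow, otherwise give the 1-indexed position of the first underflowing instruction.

PUSH 6 : 6
DUP    : 6 6
ROT  — needs 3 operands, stack has 2 → underflow

3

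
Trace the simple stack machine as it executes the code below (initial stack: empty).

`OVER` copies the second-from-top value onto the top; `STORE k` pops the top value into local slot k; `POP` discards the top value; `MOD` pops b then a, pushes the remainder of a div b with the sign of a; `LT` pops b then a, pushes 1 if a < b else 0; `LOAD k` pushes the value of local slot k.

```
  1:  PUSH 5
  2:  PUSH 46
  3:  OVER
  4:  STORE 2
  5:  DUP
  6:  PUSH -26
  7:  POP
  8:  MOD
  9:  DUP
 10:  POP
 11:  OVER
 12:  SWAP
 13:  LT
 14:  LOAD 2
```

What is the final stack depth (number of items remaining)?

3

PUSH 5    [5]
PUSH 46   [5, 46]
OVER      [5, 46, 5]
STORE 2   [5, 46]
DUP       [5, 46, 46]
PUSH -26  [5, 46, 46, -26]
POP       [5, 46, 46]
MOD       [5, 0]
DUP       [5, 0, 0]
POP       [5, 0]
OVER      [5, 0, 5]
SWAP      [5, 5, 0]
LT        [5, 0]
LOAD 2    [5, 0, 5]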